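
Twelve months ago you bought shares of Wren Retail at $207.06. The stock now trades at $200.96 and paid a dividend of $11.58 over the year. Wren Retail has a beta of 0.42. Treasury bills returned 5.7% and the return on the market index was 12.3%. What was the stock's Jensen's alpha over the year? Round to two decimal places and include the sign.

Realised HPR = (P1 + D1 − P0) / P0 = (200.96 + 11.58 − 207.06) / 207.06 = 5.48 / 207.06 = 2.6466%
MRP = 12.3% − 5.7% = 6.60%
CAPM required = R_f + β·MRP = 5.7% + 0.42 × 6.6% = 8.4720%
α = realised − required = 2.6466% − 8.4720% = -5.83%

-5.83%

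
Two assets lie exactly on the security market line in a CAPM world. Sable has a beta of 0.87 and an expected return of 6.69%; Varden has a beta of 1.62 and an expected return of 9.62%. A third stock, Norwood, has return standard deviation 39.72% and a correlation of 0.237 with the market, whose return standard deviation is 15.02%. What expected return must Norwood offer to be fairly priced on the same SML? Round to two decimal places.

5.74%

MRP = (9.62% − 6.69%) / (1.62 − 0.87) = 3.9067%
R_f = 6.69% − 0.87 × 3.9067% = 3.2912%
β_Norwood = ρ·σ_i/σ_m = 0.237 × 39.72 / 15.02 = 0.6267
E(R_Norwood) = R_f + β × MRP = 3.2912% + 0.6267 × 3.9067% = 5.74%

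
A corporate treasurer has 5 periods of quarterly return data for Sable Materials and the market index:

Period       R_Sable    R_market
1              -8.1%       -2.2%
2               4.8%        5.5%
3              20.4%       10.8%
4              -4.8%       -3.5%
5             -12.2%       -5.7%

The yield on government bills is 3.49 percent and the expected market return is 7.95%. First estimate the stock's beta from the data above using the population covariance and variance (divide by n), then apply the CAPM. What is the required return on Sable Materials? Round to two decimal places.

11.65%

Mean R_i = (-8.1 + 4.8 + 20.4 − 4.8 − 12.2) / 5 = 0.0200%
Mean R_m = (-2.2 + 5.5 + 10.8 − 3.5 − 5.7) / 5 = 0.9800%
Σ(R_i − R̄_i)(R_m − R̄_m) = 350.7820  ⇒  Cov = 350.7820 / 5 = 70.1564
Σ(R_m − R̄_m)² = 191.6680  ⇒  Var(R_m) = 191.6680 / 5 = 38.3336
β = Cov / Var(R_m) = 70.1564 / 38.3336 = 1.8302
MRP = 7.95% − 3.49% = 4.46%
E(R) = R_f + β × MRP = 3.49% + 1.8302 × 4.46% = 11.65%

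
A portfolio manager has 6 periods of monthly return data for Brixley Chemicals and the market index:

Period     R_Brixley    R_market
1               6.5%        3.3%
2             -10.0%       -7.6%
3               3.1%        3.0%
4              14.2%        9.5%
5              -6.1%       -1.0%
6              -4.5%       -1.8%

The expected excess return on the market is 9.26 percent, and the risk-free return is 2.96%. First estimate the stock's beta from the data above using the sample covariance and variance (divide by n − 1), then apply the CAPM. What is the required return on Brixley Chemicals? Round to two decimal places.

Mean R_i = (6.5 − 10.0 + 3.1 + 14.2 − 6.1 − 4.5) / 6 = 0.5333%
Mean R_m = (3.3 − 7.6 + 3.0 + 9.5 − 1.0 − 1.8) / 6 = 0.9000%
Σ(R_i − R̄_i)(R_m − R̄_m) = 252.9700  ⇒  Cov = 252.9700 / 5 = 50.5940
Σ(R_m − R̄_m)² = 167.2800  ⇒  Var(R_m) = 167.2800 / 5 = 33.4560
β = Cov / Var(R_m) = 50.5940 / 33.4560 = 1.5123
E(R) = R_f + β × MRP = 2.96% + 1.5123 × 9.26% = 16.96%

16.96%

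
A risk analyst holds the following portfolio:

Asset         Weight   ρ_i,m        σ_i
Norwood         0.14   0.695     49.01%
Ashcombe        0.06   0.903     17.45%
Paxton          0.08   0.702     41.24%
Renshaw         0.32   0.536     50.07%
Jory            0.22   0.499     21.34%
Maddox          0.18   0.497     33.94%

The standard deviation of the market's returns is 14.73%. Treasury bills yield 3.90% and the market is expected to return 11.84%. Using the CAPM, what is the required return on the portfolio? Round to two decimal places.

β_Norwood = 0.695 × 49.01% / 14.73% = 2.3124
β_Ashcombe = 0.903 × 17.45% / 14.73% = 1.0697
β_Paxton = 0.702 × 41.24% / 14.73% = 1.9654
β_Renshaw = 0.536 × 50.07% / 14.73% = 1.8220
β_Jory = 0.499 × 21.34% / 14.73% = 0.7229
β_Maddox = 0.497 × 33.94% / 14.73% = 1.1452
β_P = Σ w_i β_i = 0.14×2.3124 + 0.06×1.0697 + 0.08×1.9654 + 0.32×1.8220 + 0.22×0.7229 + 0.18×1.1452 = 1.4934
MRP = 11.84% − 3.90% = 7.94%
E(R_P) = R_f + β_P × MRP = 3.90% + 1.4934 × 7.94% = 15.76%

15.76%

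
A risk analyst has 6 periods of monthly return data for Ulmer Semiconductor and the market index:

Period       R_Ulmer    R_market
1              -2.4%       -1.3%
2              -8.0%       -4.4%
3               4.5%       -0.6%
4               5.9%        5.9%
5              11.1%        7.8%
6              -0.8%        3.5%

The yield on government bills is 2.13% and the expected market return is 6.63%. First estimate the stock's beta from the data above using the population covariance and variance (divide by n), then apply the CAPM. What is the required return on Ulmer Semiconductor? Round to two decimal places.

7.70%

Mean R_i = (-2.4 − 8.0 + 4.5 + 5.9 + 11.1 − 0.8) / 6 = 1.7167%
Mean R_m = (-1.3 − 4.4 − 0.6 + 5.9 + 7.8 + 3.5) / 6 = 1.8167%
Σ(R_i − R̄_i)(R_m − R̄_m) = 135.4983  ⇒  Cov = 135.4983 / 6 = 22.5831
Σ(R_m − R̄_m)² = 109.5083  ⇒  Var(R_m) = 109.5083 / 6 = 18.2514
β = Cov / Var(R_m) = 22.5831 / 18.2514 = 1.2373
MRP = 6.63% − 2.13% = 4.50%
E(R) = R_f + β × MRP = 2.13% + 1.2373 × 4.50% = 7.70%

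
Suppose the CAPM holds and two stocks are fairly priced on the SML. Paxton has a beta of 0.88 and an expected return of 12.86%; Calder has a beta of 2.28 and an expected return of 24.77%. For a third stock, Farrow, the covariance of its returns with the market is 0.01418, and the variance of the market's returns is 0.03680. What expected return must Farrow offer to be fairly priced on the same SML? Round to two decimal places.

8.65%

MRP = (24.77% − 12.86%) / (2.28 − 0.88) = 8.5071%
R_f = 12.86% − 0.88 × 8.5071% = 5.3738%
β_Farrow = Cov / Var(R_m) = 0.01418 / 0.03680 = 0.3853
E(R_Farrow) = R_f + β × MRP = 5.3738% + 0.3853 × 8.5071% = 8.65%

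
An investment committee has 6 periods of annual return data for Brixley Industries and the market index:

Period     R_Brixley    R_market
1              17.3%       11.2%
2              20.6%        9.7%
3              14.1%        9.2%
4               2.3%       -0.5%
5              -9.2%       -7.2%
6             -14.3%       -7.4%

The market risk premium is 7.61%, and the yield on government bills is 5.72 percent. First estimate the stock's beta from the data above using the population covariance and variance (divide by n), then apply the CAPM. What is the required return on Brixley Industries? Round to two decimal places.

Mean R_i = (17.3 + 20.6 + 14.1 + 2.3 − 9.2 − 14.3) / 6 = 5.1333%
Mean R_m = (11.2 + 9.7 + 9.2 − 0.5 − 7.2 − 7.4) / 6 = 2.5000%
Σ(R_i − R̄_i)(R_m − R̄_m) = 617.2100  ⇒  Cov = 617.2100 / 6 = 102.8683
Σ(R_m − R̄_m)² = 373.5200  ⇒  Var(R_m) = 373.5200 / 6 = 62.2533
β = Cov / Var(R_m) = 102.8683 / 62.2533 = 1.6524
E(R) = R_f + β × MRP = 5.72% + 1.6524 × 7.61% = 18.29%

18.29%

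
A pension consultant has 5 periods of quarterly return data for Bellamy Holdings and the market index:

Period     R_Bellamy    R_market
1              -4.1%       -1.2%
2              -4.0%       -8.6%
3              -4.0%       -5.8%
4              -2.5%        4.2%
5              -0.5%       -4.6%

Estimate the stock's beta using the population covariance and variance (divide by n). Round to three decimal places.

0.062

Mean R_i = (-4.1 − 4.0 − 4.0 − 2.5 − 0.5) / 5 = -3.0200%
Mean R_m = (-1.2 − 8.6 − 5.8 + 4.2 − 4.6) / 5 = -3.2000%
Σ(R_i − R̄_i)(R_m − R̄_m) = 6.0000  ⇒  Cov = 6.0000 / 5 = 1.2000
Σ(R_m − R̄_m)² = 96.6400  ⇒  Var(R_m) = 96.6400 / 5 = 19.3280
β = Cov / Var(R_m) = 1.2000 / 19.3280 = 0.0621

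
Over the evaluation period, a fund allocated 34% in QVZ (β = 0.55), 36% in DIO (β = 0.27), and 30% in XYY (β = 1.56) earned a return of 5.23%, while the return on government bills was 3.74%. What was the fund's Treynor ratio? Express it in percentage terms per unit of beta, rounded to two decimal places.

1.98%

β_P = 0.34×0.55 + 0.36×0.27 + 0.30×1.56 = 0.7522
Treynor = (R_P − R_f) / β_P = (5.23% − 3.74%) / 0.7522 = 1.49% / 0.7522 = 1.98%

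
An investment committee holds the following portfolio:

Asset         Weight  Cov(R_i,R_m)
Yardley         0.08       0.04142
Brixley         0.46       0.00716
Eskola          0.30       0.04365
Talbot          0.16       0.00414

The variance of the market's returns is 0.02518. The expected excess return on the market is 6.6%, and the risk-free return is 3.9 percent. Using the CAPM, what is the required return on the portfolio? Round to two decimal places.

β_Yardley = 0.04142 / 0.02518 = 1.6450
β_Brixley = 0.00716 / 0.02518 = 0.2844
β_Eskola = 0.04365 / 0.02518 = 1.7335
β_Talbot = 0.00414 / 0.02518 = 0.1644
β_P = Σ w_i β_i = 0.08×1.6450 + 0.46×0.2844 + 0.30×1.7335 + 0.16×0.1644 = 0.8088
E(R_P) = R_f + β_P × MRP = 3.9% + 0.8088 × 6.6% = 9.24%

9.24%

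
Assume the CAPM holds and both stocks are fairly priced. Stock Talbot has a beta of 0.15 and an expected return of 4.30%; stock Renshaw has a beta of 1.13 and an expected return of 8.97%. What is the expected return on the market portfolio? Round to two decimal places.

8.35%

Both satisfy E(R) = R_f + β·MRP, so the slope of the SML is
MRP = (8.97% − 4.30%) / (1.13 − 0.15) = 4.67% / 0.98 = 4.7653%
R_f = E(R_Talbot) − β_Talbot·MRP = 4.30% − 0.15 × 4.7653% = 3.5852%
E(R_m) = R_f + MRP = 3.5852% + 4.7653% = 8.35%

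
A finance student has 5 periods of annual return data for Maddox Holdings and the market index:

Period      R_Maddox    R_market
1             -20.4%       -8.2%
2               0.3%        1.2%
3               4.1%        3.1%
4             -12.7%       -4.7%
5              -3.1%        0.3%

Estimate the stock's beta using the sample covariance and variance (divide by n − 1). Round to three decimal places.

Mean R_i = (-20.4 + 0.3 + 4.1 − 12.7 − 3.1) / 5 = -6.3600%
Mean R_m = (-8.2 + 1.2 + 3.1 − 4.7 + 0.3) / 5 = -1.6600%
Σ(R_i − R̄_i)(R_m − R̄_m) = 186.3220  ⇒  Cov = 186.3220 / 4 = 46.5805
Σ(R_m − R̄_m)² = 86.6920  ⇒  Var(R_m) = 86.6920 / 4 = 21.6730
β = Cov / Var(R_m) = 46.5805 / 21.6730 = 2.1492

2.149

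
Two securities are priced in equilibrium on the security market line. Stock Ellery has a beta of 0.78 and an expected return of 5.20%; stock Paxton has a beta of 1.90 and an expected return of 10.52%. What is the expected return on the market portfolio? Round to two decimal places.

6.25%

Both satisfy E(R) = R_f + β·MRP, so the slope of the SML is
MRP = (10.52% − 5.20%) / (1.90 − 0.78) = 5.32% / 1.12 = 4.7500%
R_f = E(R_Ellery) − β_Ellery·MRP = 5.20% − 0.78 × 4.7500% = 1.4950%
E(R_m) = R_f + MRP = 1.4950% + 4.7500% = 6.25%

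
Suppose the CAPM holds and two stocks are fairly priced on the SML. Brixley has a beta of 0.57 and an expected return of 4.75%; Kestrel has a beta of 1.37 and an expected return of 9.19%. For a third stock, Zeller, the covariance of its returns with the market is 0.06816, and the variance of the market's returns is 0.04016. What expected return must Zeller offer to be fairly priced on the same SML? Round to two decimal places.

MRP = (9.19% − 4.75%) / (1.37 − 0.57) = 5.5500%
R_f = 4.75% − 0.57 × 5.5500% = 1.5865%
β_Zeller = Cov / Var(R_m) = 0.06816 / 0.04016 = 1.6972
E(R_Zeller) = R_f + β × MRP = 1.5865% + 1.6972 × 5.5500% = 11.01%

11.01%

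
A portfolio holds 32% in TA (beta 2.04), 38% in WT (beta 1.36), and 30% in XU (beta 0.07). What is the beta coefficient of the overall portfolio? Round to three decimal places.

1.191

β_P = Σ w_i β_i = 0.32×2.04 + 0.38×1.36 + 0.30×0.07 = 1.1906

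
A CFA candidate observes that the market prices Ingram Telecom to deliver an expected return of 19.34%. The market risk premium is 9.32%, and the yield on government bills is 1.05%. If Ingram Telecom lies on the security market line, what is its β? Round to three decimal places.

1.962

β = (E(R) − R_f) / MRP = (19.34% − 1.05%) / 9.32% = 18.29% / 9.32% = 1.962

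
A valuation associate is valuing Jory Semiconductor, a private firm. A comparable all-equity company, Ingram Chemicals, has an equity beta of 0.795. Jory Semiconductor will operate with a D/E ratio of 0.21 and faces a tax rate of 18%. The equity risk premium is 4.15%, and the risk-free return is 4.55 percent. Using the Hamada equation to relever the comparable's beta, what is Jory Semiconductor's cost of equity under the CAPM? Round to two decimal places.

β_L = β_U × [1 + (1 − t)(D/E)] = 0.795 × [1 + (1 − 0.18) × 0.21]
    = 0.795 × [1 + 0.82 × 0.21] = 0.795 × 1.1722 = 0.9319
E(R) = R_f + β_L × MRP = 4.55% + 0.9319 × 4.15% = 8.42%

8.42%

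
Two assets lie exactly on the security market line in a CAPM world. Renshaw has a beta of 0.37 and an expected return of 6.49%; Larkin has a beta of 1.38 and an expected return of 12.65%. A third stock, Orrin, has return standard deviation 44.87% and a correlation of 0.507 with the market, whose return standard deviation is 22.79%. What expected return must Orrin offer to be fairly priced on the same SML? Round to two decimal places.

MRP = (12.65% − 6.49%) / (1.38 − 0.37) = 6.0990%
R_f = 6.49% − 0.37 × 6.0990% = 4.2334%
β_Orrin = ρ·σ_i/σ_m = 0.507 × 44.87 / 22.79 = 0.9982
E(R_Orrin) = R_f + β × MRP = 4.2334% + 0.9982 × 6.0990% = 10.32%

10.32%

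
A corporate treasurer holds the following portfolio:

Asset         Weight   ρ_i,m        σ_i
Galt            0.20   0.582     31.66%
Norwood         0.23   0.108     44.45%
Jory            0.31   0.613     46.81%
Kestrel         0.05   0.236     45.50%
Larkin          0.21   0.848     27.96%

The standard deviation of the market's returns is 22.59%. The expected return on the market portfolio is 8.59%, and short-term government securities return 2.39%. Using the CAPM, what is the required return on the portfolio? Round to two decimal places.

7.66%

β_Galt = 0.582 × 31.66% / 22.59% = 0.8157
β_Norwood = 0.108 × 44.45% / 22.59% = 0.2125
β_Jory = 0.613 × 46.81% / 22.59% = 1.2702
β_Kestrel = 0.236 × 45.50% / 22.59% = 0.4753
β_Larkin = 0.848 × 27.96% / 22.59% = 1.0496
β_P = Σ w_i β_i = 0.20×0.8157 + 0.23×0.2125 + 0.31×1.2702 + 0.05×0.4753 + 0.21×1.0496 = 0.8500
MRP = 8.59% − 2.39% = 6.20%
E(R_P) = R_f + β_P × MRP = 2.39% + 0.8500 × 6.20% = 7.66%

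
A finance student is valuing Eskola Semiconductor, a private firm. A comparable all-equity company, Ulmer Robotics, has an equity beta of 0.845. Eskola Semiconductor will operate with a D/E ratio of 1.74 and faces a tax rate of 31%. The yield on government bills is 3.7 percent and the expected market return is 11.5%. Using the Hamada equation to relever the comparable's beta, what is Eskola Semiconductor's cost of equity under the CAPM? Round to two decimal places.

β_L = β_U × [1 + (1 − t)(D/E)] = 0.845 × [1 + (1 − 0.31) × 1.74]
    = 0.845 × [1 + 0.69 × 1.74] = 0.845 × 2.2006 = 1.8595
MRP = 11.5% − 3.7% = 7.80%
E(R) = R_f + β_L × MRP = 3.7% + 1.8595 × 7.8% = 18.20%

18.20%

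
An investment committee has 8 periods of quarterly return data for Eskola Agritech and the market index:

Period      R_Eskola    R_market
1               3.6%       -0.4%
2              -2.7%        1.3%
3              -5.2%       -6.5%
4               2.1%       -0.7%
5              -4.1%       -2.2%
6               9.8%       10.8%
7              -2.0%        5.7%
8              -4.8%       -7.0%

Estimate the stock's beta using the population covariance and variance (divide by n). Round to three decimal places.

Mean R_i = (3.6 − 2.7 − 5.2 + 2.1 − 4.1 + 9.8 − 2.0 − 4.8) / 8 = -0.4125%
Mean R_m = (-0.4 + 1.3 − 6.5 − 0.7 − 2.2 + 10.8 + 5.7 − 7.0) / 8 = 0.1250%
Σ(R_i − R̄_i)(R_m − R̄_m) = 164.8525  ⇒  Cov = 164.8525 / 8 = 20.6066
Σ(R_m − R̄_m)² = 247.4350  ⇒  Var(R_m) = 247.4350 / 8 = 30.9294
β = Cov / Var(R_m) = 20.6066 / 30.9294 = 0.6662

0.666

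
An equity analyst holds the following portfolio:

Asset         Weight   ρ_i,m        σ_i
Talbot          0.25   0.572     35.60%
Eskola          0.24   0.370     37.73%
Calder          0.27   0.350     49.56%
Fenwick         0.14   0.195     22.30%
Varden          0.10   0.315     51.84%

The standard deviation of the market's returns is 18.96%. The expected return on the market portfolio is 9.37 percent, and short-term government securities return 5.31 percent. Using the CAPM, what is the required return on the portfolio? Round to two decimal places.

8.60%

β_Talbot = 0.572 × 35.60% / 18.96% = 1.0740
β_Eskola = 0.370 × 37.73% / 18.96% = 0.7363
β_Calder = 0.350 × 49.56% / 18.96% = 0.9149
β_Fenwick = 0.195 × 22.30% / 18.96% = 0.2294
β_Varden = 0.315 × 51.84% / 18.96% = 0.8613
β_P = Σ w_i β_i = 0.25×1.0740 + 0.24×0.7363 + 0.27×0.9149 + 0.14×0.2294 + 0.10×0.8613 = 0.8105
MRP = 9.37% − 5.31% = 4.06%
E(R_P) = R_f + β_P × MRP = 5.31% + 0.8105 × 4.06% = 8.60%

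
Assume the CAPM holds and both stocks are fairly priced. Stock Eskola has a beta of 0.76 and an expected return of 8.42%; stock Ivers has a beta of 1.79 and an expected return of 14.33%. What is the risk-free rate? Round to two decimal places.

Both satisfy E(R) = R_f + β·MRP, so the slope of the SML is
MRP = (14.33% − 8.42%) / (1.79 − 0.76) = 5.91% / 1.03 = 5.7379%
R_f = E(R_Eskola) − β_Eskola·MRP = 8.42% − 0.76 × 5.7379% = 4.0592%

4.06%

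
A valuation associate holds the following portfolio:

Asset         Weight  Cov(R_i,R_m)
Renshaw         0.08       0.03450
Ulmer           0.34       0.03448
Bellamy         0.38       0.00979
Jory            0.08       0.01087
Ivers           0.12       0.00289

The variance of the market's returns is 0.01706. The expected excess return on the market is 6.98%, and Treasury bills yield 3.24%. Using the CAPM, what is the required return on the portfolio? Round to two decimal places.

β_Renshaw = 0.03450 / 0.01706 = 2.0223
β_Ulmer = 0.03448 / 0.01706 = 2.0211
β_Bellamy = 0.00979 / 0.01706 = 0.5739
β_Jory = 0.01087 / 0.01706 = 0.6372
β_Ivers = 0.00289 / 0.01706 = 0.1694
β_P = Σ w_i β_i = 0.08×2.0223 + 0.34×2.0211 + 0.38×0.5739 + 0.08×0.6372 + 0.12×0.1694 = 1.1383
E(R_P) = R_f + β_P × MRP = 3.24% + 1.1383 × 6.98% = 11.19%

11.19%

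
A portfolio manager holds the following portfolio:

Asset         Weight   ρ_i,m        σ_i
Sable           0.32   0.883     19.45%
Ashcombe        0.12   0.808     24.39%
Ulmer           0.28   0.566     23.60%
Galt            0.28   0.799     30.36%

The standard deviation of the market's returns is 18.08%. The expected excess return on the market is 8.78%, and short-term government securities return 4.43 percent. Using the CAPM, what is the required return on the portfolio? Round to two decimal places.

13.36%

β_Sable = 0.883 × 19.45% / 18.08% = 0.9499
β_Ashcombe = 0.808 × 24.39% / 18.08% = 1.0900
β_Ulmer = 0.566 × 23.60% / 18.08% = 0.7388
β_Galt = 0.799 × 30.36% / 18.08% = 1.3417
β_P = Σ w_i β_i = 0.32×0.9499 + 0.12×1.0900 + 0.28×0.7388 + 0.28×1.3417 = 1.0173
E(R_P) = R_f + β_P × MRP = 4.43% + 1.0173 × 8.78% = 13.36%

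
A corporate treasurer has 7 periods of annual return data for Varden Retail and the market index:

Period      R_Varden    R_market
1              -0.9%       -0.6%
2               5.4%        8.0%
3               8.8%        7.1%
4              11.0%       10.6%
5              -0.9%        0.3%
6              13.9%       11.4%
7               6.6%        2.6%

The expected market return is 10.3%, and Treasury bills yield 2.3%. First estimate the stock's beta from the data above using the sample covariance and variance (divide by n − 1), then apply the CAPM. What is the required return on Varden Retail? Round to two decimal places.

10.80%

Mean R_i = (-0.9 + 5.4 + 8.8 + 11.0 − 0.9 + 13.9 + 6.6) / 7 = 6.2714%
Mean R_m = (-0.6 + 8.0 + 7.1 + 10.6 + 0.3 + 11.4 + 2.6) / 7 = 5.6286%
Σ(R_i − R̄_i)(R_m − R̄_m) = 151.0757  ⇒  Cov = 151.0757 / 6 = 25.1793
Σ(R_m − R̄_m)² = 142.1743  ⇒  Var(R_m) = 142.1743 / 6 = 23.6957
β = Cov / Var(R_m) = 25.1793 / 23.6957 = 1.0626
MRP = 10.3% − 2.3% = 8.00%
E(R) = R_f + β × MRP = 2.3% + 1.0626 × 8.0% = 10.80%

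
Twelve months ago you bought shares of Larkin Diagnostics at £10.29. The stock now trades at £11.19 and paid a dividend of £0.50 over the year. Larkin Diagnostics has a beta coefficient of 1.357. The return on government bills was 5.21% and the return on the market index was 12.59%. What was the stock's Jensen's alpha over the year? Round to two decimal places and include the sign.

-1.62%

Realised HPR = (P1 + D1 − P0) / P0 = (11.19 + 0.50 − 10.29) / 10.29 = 1.40 / 10.29 = 13.6054%
MRP = 12.59% − 5.21% = 7.38%
CAPM required = R_f + β·MRP = 5.21% + 1.357 × 7.38% = 15.22466%
α = realised − required = 13.6054% − 15.22466% = -1.62%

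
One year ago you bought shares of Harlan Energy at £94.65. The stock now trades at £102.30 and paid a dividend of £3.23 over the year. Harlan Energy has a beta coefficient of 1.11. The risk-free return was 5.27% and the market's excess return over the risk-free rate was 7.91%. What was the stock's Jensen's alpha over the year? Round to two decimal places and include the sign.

-2.56%

Realised HPR = (P1 + D1 − P0) / P0 = (102.30 + 3.23 − 94.65) / 94.65 = 10.88 / 94.65 = 11.4950%
CAPM required = R_f + β·MRP = 5.27% + 1.11 × 7.91% = 14.0501%
α = realised − required = 11.4950% − 14.0501% = -2.56%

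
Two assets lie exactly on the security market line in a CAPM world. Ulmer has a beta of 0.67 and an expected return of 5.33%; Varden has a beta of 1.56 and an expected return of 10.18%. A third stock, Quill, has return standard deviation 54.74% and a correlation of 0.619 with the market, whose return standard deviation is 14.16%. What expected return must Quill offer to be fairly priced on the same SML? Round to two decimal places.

14.72%

MRP = (10.18% − 5.33%) / (1.56 − 0.67) = 5.4494%
R_f = 5.33% − 0.67 × 5.4494% = 1.6789%
β_Quill = ρ·σ_i/σ_m = 0.619 × 54.74 / 14.16 = 2.3929
E(R_Quill) = R_f + β × MRP = 1.6789% + 2.3929 × 5.4494% = 14.72%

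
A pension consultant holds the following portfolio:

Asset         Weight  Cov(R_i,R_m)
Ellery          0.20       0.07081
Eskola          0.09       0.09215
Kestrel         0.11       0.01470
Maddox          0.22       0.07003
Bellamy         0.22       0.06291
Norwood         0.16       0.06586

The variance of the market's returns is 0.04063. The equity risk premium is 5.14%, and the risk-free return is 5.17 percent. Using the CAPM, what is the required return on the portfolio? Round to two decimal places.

β_Ellery = 0.07081 / 0.04063 = 1.7428
β_Eskola = 0.09215 / 0.04063 = 2.2680
β_Kestrel = 0.01470 / 0.04063 = 0.3618
β_Maddox = 0.07003 / 0.04063 = 1.7236
β_Bellamy = 0.06291 / 0.04063 = 1.5484
β_Norwood = 0.06586 / 0.04063 = 1.6210
β_P = Σ w_i β_i = 0.20×1.7428 + 0.09×2.2680 + 0.11×0.3618 + 0.22×1.7236 + 0.22×1.5484 + 0.16×1.6210 = 1.5717
E(R_P) = R_f + β_P × MRP = 5.17% + 1.5717 × 5.14% = 13.25%

13.25%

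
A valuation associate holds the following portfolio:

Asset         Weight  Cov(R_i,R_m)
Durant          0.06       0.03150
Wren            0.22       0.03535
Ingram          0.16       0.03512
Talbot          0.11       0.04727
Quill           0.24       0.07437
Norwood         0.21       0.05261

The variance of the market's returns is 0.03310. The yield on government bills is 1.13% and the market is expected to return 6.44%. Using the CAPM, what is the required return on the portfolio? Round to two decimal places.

9.05%

β_Durant = 0.03150 / 0.03310 = 0.9517
β_Wren = 0.03535 / 0.03310 = 1.0680
β_Ingram = 0.03512 / 0.03310 = 1.0610
β_Talbot = 0.04727 / 0.03310 = 1.4281
β_Quill = 0.07437 / 0.03310 = 2.2468
β_Norwood = 0.05261 / 0.03310 = 1.5894
β_P = Σ w_i β_i = 0.06×0.9517 + 0.22×1.0680 + 0.16×1.0610 + 0.11×1.4281 + 0.24×2.2468 + 0.21×1.5894 = 1.4919
MRP = 6.44% − 1.13% = 5.31%
E(R_P) = R_f + β_P × MRP = 1.13% + 1.4919 × 5.31% = 9.05%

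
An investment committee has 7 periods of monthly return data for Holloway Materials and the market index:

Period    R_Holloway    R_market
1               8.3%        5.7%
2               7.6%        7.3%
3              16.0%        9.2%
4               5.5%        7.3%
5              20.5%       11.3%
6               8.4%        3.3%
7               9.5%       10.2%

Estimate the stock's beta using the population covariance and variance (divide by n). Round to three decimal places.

Mean R_i = (8.3 + 7.6 + 16.0 + 5.5 + 20.5 + 8.4 + 9.5) / 7 = 10.8286%
Mean R_m = (5.7 + 7.3 + 9.2 + 7.3 + 11.3 + 3.3 + 10.2) / 7 = 7.7571%
Σ(R_i − R̄_i)(R_m − R̄_m) = 58.4186  ⇒  Cov = 58.4186 / 7 = 8.3455
Σ(R_m − R̄_m)² = 45.1171  ⇒  Var(R_m) = 45.1171 / 7 = 6.4453
β = Cov / Var(R_m) = 8.3455 / 6.4453 = 1.2948

1.295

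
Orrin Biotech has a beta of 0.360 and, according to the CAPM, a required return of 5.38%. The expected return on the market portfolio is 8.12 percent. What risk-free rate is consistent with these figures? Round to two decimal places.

3.84%

E(R) = R_f + β(E(R_m) − R_f) = R_f(1 − β) + β·E(R_m)
5.38% = R_f × (1 − 0.360) + 0.360 × 8.12%
5.38% = R_f × 0.640 + 2.92320%
R_f = (5.38% − 2.92320%) / 0.640 = 3.84%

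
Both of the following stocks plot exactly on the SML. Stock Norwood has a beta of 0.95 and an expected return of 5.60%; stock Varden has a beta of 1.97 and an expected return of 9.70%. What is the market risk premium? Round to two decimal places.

4.02%

Both satisfy E(R) = R_f + β·MRP, so the slope of the SML is
MRP = (9.70% − 5.60%) / (1.97 − 0.95) = 4.10% / 1.02 = 4.0196%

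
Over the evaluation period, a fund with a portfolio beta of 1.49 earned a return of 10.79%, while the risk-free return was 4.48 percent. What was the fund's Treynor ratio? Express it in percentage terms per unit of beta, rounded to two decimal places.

Treynor = (R_P − R_f) / β_P = (10.79% − 4.48%) / 1.4900 = 6.31% / 1.4900 = 4.23%

4.23%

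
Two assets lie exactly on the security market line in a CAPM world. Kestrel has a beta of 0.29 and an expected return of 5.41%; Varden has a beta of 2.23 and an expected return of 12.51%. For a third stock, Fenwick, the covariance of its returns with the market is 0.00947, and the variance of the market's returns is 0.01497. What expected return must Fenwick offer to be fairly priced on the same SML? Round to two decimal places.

MRP = (12.51% − 5.41%) / (2.23 − 0.29) = 3.6598%
R_f = 5.41% − 0.29 × 3.6598% = 4.3487%
β_Fenwick = Cov / Var(R_m) = 0.00947 / 0.01497 = 0.6326
E(R_Fenwick) = R_f + β × MRP = 4.3487% + 0.6326 × 3.6598% = 6.66%

6.66%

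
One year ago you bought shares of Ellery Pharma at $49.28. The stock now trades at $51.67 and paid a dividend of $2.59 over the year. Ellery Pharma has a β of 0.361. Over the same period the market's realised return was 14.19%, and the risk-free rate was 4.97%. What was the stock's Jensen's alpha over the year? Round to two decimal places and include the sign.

+1.81%

Realised HPR = (P1 + D1 − P0) / P0 = (51.67 + 2.59 − 49.28) / 49.28 = 4.98 / 49.28 = 10.1055%
MRP = 14.19% − 4.97% = 9.22%
CAPM required = R_f + β·MRP = 4.97% + 0.361 × 9.22% = 8.29842%
α = realised − required = 10.1055% − 8.29842% = +1.81%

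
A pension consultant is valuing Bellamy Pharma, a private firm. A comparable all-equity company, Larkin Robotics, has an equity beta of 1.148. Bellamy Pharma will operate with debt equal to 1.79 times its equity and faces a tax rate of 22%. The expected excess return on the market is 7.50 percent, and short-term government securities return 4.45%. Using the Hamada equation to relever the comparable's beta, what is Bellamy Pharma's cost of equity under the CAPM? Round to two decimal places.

β_L = β_U × [1 + (1 − t)(D/E)] = 1.148 × [1 + (1 − 0.22) × 1.79]
    = 1.148 × [1 + 0.78 × 1.79] = 1.148 × 2.3962 = 2.7508
E(R) = R_f + β_L × MRP = 4.45% + 2.7508 × 7.50% = 25.08%

25.08%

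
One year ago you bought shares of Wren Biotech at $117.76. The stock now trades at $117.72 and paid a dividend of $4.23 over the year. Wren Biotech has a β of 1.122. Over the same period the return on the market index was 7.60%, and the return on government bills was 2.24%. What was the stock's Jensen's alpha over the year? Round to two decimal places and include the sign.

-4.70%

Realised HPR = (P1 + D1 − P0) / P0 = (117.72 + 4.23 − 117.76) / 117.76 = 4.19 / 117.76 = 3.5581%
MRP = 7.60% − 2.24% = 5.36%
CAPM required = R_f + β·MRP = 2.24% + 1.122 × 5.36% = 8.25392%
α = realised − required = 3.5581% − 8.25392% = -4.70%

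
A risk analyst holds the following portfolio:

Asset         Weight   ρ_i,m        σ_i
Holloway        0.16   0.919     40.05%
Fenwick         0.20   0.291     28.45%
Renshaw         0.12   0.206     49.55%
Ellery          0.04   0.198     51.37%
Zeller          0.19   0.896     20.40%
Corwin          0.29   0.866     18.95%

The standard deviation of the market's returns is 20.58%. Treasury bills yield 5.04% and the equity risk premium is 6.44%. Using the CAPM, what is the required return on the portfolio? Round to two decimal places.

10.49%

β_Holloway = 0.919 × 40.05% / 20.58% = 1.7884
β_Fenwick = 0.291 × 28.45% / 20.58% = 0.4023
β_Renshaw = 0.206 × 49.55% / 20.58% = 0.4960
β_Ellery = 0.198 × 51.37% / 20.58% = 0.4942
β_Zeller = 0.896 × 20.40% / 20.58% = 0.8882
β_Corwin = 0.866 × 18.95% / 20.58% = 0.7974
β_P = Σ w_i β_i = 0.16×1.7884 + 0.20×0.4023 + 0.12×0.4960 + 0.04×0.4942 + 0.19×0.8882 + 0.29×0.7974 = 0.8459
E(R_P) = R_f + β_P × MRP = 5.04% + 0.8459 × 6.44% = 10.49%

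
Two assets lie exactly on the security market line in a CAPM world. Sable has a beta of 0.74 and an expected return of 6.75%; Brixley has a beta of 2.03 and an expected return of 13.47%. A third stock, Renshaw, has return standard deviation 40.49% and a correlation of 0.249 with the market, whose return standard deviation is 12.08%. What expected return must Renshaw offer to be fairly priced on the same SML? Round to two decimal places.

7.24%

MRP = (13.47% − 6.75%) / (2.03 − 0.74) = 5.2093%
R_f = 6.75% − 0.74 × 5.2093% = 2.8951%
β_Renshaw = ρ·σ_i/σ_m = 0.249 × 40.49 / 12.08 = 0.8346
E(R_Renshaw) = R_f + β × MRP = 2.8951% + 0.8346 × 5.2093% = 7.24%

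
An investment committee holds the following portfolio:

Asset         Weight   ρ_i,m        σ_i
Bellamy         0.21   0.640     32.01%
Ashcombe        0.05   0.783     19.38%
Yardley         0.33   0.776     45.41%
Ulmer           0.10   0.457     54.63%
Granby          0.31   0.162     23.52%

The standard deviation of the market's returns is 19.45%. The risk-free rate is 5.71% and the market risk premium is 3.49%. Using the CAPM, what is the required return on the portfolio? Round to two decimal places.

β_Bellamy = 0.640 × 32.01% / 19.45% = 1.0533
β_Ashcombe = 0.783 × 19.38% / 19.45% = 0.7802
β_Yardley = 0.776 × 45.41% / 19.45% = 1.8117
β_Ulmer = 0.457 × 54.63% / 19.45% = 1.2836
β_Granby = 0.162 × 23.52% / 19.45% = 0.1959
β_P = Σ w_i β_i = 0.21×1.0533 + 0.05×0.7802 + 0.33×1.8117 + 0.10×1.2836 + 0.31×0.1959 = 1.0472
E(R_P) = R_f + β_P × MRP = 5.71% + 1.0472 × 3.49% = 9.36%

9.36%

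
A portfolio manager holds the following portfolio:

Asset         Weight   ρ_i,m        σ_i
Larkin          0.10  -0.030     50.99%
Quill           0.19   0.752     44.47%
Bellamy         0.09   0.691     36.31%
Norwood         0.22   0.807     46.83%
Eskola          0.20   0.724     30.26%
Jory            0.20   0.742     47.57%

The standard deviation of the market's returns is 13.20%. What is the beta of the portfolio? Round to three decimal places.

β_Larkin = -0.030 × 50.99% / 13.20% = -0.1159
β_Quill = 0.752 × 44.47% / 13.20% = 2.5334
β_Bellamy = 0.691 × 36.31% / 13.20% = 1.9008
β_Norwood = 0.807 × 46.83% / 13.20% = 2.8630
β_Eskola = 0.724 × 30.26% / 13.20% = 1.6597
β_Jory = 0.742 × 47.57% / 13.20% = 2.6740
β_P = Σ w_i β_i = 0.10×-0.1159 + 0.19×2.5334 + 0.09×1.9008 + 0.22×2.8630 + 0.20×1.6597 + 0.20×2.6740 = 2.1374

2.137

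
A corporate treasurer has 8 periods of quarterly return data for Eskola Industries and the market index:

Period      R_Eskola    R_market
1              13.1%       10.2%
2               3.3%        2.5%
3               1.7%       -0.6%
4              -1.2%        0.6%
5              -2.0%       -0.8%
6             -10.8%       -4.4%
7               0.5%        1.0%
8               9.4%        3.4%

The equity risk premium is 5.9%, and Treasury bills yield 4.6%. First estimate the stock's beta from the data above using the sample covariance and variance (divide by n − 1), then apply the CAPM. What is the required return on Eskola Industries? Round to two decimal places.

14.02%

Mean R_i = (13.1 + 3.3 + 1.7 − 1.2 − 2.0 − 10.8 + 0.5 + 9.4) / 8 = 1.7500%
Mean R_m = (10.2 + 2.5 − 0.6 + 0.6 − 0.8 − 4.4 + 1.0 + 3.4) / 8 = 1.4875%
Σ(R_i − R̄_i)(R_m − R̄_m) = 200.8850  ⇒  Cov = 200.8850 / 7 = 28.6979
Σ(R_m − R̄_m)² = 125.8688  ⇒  Var(R_m) = 125.8688 / 7 = 17.9813
β = Cov / Var(R_m) = 28.6979 / 17.9813 = 1.5960
E(R) = R_f + β × MRP = 4.6% + 1.5960 × 5.9% = 14.02%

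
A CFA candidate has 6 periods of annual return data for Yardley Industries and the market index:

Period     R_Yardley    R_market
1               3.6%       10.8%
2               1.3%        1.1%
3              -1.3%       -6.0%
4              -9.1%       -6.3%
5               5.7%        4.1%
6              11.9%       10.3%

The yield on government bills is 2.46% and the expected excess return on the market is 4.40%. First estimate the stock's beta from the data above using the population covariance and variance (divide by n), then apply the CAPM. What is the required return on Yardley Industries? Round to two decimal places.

Mean R_i = (3.6 + 1.3 − 1.3 − 9.1 + 5.7 + 11.9) / 6 = 2.0167%
Mean R_m = (10.8 + 1.1 − 6.0 − 6.3 + 4.1 + 10.3) / 6 = 2.3333%
Σ(R_i − R̄_i)(R_m − R̄_m) = 223.1467  ⇒  Cov = 223.1467 / 6 = 37.1911
Σ(R_m − R̄_m)² = 283.7733  ⇒  Var(R_m) = 283.7733 / 6 = 47.2956
β = Cov / Var(R_m) = 37.1911 / 47.2956 = 0.7864
E(R) = R_f + β × MRP = 2.46% + 0.7864 × 4.40% = 5.92%

5.92%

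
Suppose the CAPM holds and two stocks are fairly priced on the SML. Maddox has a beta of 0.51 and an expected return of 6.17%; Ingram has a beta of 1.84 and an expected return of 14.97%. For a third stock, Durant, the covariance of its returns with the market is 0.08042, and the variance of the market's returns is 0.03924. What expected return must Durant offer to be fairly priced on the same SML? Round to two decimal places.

16.36%

MRP = (14.97% − 6.17%) / (1.84 − 0.51) = 6.6165%
R_f = 6.17% − 0.51 × 6.6165% = 2.7956%
β_Durant = Cov / Var(R_m) = 0.08042 / 0.03924 = 2.0494
E(R_Durant) = R_f + β × MRP = 2.7956% + 2.0494 × 6.6165% = 16.36%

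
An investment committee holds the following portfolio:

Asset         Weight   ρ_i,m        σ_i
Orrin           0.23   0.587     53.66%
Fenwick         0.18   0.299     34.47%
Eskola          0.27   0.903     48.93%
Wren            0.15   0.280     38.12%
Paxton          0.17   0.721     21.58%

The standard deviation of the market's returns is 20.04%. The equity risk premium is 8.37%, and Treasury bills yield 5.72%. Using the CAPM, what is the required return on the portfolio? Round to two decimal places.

16.28%

β_Orrin = 0.587 × 53.66% / 20.04% = 1.5718
β_Fenwick = 0.299 × 34.47% / 20.04% = 0.5143
β_Eskola = 0.903 × 48.93% / 20.04% = 2.2048
β_Wren = 0.280 × 38.12% / 20.04% = 0.5326
β_Paxton = 0.721 × 21.58% / 20.04% = 0.7764
β_P = Σ w_i β_i = 0.23×1.5718 + 0.18×0.5143 + 0.27×2.2048 + 0.15×0.5326 + 0.17×0.7764 = 1.2613
E(R_P) = R_f + β_P × MRP = 5.72% + 1.2613 × 8.37% = 16.28%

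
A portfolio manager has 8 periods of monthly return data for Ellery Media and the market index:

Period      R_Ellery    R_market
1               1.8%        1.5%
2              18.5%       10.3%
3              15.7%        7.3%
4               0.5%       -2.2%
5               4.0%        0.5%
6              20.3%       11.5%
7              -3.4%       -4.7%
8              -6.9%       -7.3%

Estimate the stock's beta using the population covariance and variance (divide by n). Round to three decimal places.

Mean R_i = (1.8 + 18.5 + 15.7 + 0.5 + 4.0 + 20.3 − 3.4 − 6.9) / 8 = 6.3125%
Mean R_m = (1.5 + 10.3 + 7.3 − 2.2 + 0.5 + 11.5 − 4.7 − 7.3) / 8 = 2.1125%
Σ(R_i − R̄_i)(R_m − R̄_m) = 501.8788  ⇒  Cov = 501.8788 / 8 = 62.7349
Σ(R_m − R̄_m)² = 338.6488  ⇒  Var(R_m) = 338.6488 / 8 = 42.3311
β = Cov / Var(R_m) = 62.7349 / 42.3311 = 1.4820

1.482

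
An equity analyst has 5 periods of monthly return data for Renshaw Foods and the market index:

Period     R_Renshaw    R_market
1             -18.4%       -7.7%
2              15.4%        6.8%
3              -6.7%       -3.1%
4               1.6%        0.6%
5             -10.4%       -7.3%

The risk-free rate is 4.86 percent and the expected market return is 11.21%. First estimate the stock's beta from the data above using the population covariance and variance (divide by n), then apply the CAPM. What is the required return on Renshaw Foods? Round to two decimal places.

18.11%

Mean R_i = (-18.4 + 15.4 − 6.7 + 1.6 − 10.4) / 5 = -3.7000%
Mean R_m = (-7.7 + 6.8 − 3.1 + 0.6 − 7.3) / 5 = -2.1400%
Σ(R_i − R̄_i)(R_m − R̄_m) = 304.4600  ⇒  Cov = 304.4600 / 5 = 60.8920
Σ(R_m − R̄_m)² = 145.8920  ⇒  Var(R_m) = 145.8920 / 5 = 29.1784
β = Cov / Var(R_m) = 60.8920 / 29.1784 = 2.0869
MRP = 11.21% − 4.86% = 6.35%
E(R) = R_f + β × MRP = 4.86% + 2.0869 × 6.35% = 18.11%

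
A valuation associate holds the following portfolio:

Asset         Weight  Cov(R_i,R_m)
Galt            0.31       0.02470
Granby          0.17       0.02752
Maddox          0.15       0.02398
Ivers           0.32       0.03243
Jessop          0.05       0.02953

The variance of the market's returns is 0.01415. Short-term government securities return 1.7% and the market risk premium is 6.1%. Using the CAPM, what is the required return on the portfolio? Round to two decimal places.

β_Galt = 0.02470 / 0.01415 = 1.7456
β_Granby = 0.02752 / 0.01415 = 1.9449
β_Maddox = 0.02398 / 0.01415 = 1.6947
β_Ivers = 0.03243 / 0.01415 = 2.2919
β_Jessop = 0.02953 / 0.01415 = 2.0869
β_P = Σ w_i β_i = 0.31×1.7456 + 0.17×1.9449 + 0.15×1.6947 + 0.32×2.2919 + 0.05×2.0869 = 1.9637
E(R_P) = R_f + β_P × MRP = 1.7% + 1.9637 × 6.1% = 13.68%

13.68%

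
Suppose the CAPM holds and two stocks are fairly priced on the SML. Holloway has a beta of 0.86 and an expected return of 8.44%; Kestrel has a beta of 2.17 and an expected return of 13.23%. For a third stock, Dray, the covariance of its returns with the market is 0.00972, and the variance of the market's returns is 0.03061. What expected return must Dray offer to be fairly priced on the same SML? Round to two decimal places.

MRP = (13.23% − 8.44%) / (2.17 − 0.86) = 3.6565%
R_f = 8.44% − 0.86 × 3.6565% = 5.2954%
β_Dray = Cov / Var(R_m) = 0.00972 / 0.03061 = 0.3175
E(R_Dray) = R_f + β × MRP = 5.2954% + 0.3175 × 3.6565% = 6.46%

6.46%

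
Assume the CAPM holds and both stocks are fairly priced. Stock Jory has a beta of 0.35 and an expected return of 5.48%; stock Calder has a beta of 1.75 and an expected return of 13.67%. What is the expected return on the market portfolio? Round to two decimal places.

9.28%

Both satisfy E(R) = R_f + β·MRP, so the slope of the SML is
MRP = (13.67% − 5.48%) / (1.75 − 0.35) = 8.19% / 1.40 = 5.8500%
R_f = E(R_Jory) − β_Jory·MRP = 5.48% − 0.35 × 5.8500% = 3.4325%
E(R_m) = R_f + MRP = 3.4325% + 5.8500% = 9.28%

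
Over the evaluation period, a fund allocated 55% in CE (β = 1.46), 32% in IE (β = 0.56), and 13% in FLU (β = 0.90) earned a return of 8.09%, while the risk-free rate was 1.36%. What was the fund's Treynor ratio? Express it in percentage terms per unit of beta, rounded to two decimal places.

6.12%

β_P = 0.55×1.46 + 0.32×0.56 + 0.13×0.90 = 1.0992
Treynor = (R_P − R_f) / β_P = (8.09% − 1.36%) / 1.0992 = 6.73% / 1.0992 = 6.12%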